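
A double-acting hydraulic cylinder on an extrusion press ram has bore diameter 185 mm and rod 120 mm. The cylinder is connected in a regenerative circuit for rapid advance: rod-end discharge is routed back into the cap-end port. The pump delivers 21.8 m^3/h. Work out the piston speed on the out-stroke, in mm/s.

v ≈ 535 mm/s

In regeneration the rod-end outflow joins the pump flow into the cap end, so the net volume the pump must supply per unit advance equals the rod cross-section area.
Rod cross-section A_rod = π/4 × (120 mm)² = 11310 mm^2
v = Q_pump / A_rod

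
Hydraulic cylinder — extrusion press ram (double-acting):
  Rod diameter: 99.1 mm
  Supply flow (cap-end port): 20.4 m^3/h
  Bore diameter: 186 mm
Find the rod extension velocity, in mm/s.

v ≈ 209 mm/s

Cap-side area A_cap = π/4 × (186 mm)² = 27170 mm^2
v = Q / A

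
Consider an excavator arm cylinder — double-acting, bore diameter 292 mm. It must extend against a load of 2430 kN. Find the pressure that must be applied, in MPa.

P ≈ 36.3 MPa

Cap-side area A_cap = π/4 × (292 mm)² = 66970 mm^2
P = F / A = 2430 kN / A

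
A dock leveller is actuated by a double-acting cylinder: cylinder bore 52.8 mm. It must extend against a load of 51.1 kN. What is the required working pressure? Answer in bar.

P ≈ 233 bar

Cap-side area A_cap = π/4 × (52.8 mm)² = 2190 mm^2
P = F / A = 51.1 kN / A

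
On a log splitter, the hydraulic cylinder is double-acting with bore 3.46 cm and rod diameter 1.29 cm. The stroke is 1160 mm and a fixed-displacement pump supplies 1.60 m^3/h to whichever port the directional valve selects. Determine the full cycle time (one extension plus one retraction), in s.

t ≈ 4.57 s

Cap-side area A_cap = π/4 × (3.46 cm)² = 9.402 cm^2
Rod-side annular area A_ann = π/4 × (3.46² − 1.29²) = 8.095 cm^2
t_ext = A_cap·L/Q = 2.454 s
t_ret = A_ann·L/Q = 2.113 s
t_cycle = t_ext + t_ret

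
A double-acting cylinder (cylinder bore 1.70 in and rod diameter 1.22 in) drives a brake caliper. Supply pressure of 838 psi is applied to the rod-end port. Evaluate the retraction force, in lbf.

Rod-side annular area A_ann = π/4 × (1.70² − 1.22²) = 1.101 in^2
On retraction the pressure acts on the annular area (bore minus rod).
F = P × A_ann

F ≈ 922 lbf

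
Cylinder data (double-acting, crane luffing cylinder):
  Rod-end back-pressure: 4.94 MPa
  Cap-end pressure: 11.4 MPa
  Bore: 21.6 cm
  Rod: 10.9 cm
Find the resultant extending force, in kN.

Cap-side area A_cap = π/4 × (21.6 cm)² = 366.4 cm^2
Rod-side annular area A_ann = π/4 × (21.6² − 10.9²) = 273.1 cm^2
Net thrust = P_cap·A_cap − P_rod·A_ann = 417.7 kN − 134.9 kN

F ≈ 283 kN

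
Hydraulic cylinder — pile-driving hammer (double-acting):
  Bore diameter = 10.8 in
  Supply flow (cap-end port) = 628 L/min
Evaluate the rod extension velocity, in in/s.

Cap-side area A_cap = π/4 × (10.8 in)² = 91.61 in^2
v = Q / A

v ≈ 6.97 in/s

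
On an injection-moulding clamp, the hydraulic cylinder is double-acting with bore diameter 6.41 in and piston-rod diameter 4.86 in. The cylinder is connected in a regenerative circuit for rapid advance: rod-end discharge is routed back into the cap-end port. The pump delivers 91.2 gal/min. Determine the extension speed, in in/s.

v ≈ 18.9 in/s

In regeneration the rod-end outflow joins the pump flow into the cap end, so the net volume the pump must supply per unit advance equals the rod cross-section area.
Rod cross-section A_rod = π/4 × (4.86 in)² = 18.55 in^2
v = Q_pump / A_rod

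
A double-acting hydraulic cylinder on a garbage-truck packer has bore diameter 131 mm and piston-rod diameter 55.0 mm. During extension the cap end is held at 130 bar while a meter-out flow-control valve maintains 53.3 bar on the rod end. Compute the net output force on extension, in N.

F ≈ 1.16e5 N

Cap-side area A_cap = π/4 × (131 mm)² = 13480 mm^2
Rod-side annular area A_ann = π/4 × (131² − 55.0²) = 11100 mm^2
Net thrust = P_cap·A_cap − P_rod·A_ann = 1.752e5 N − 59180 N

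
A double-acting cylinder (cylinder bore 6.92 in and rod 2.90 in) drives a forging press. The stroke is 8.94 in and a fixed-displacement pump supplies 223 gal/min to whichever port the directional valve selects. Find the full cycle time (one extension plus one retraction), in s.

Cap-side area A_cap = π/4 × (6.92 in)² = 37.61 in^2
Rod-side annular area A_ann = π/4 × (6.92² − 2.90²) = 31.00 in^2
t_ext = A_cap·L/Q = 0.3916 s
t_ret = A_ann·L/Q = 0.3228 s
t_cycle = t_ext + t_ret

t ≈ 0.714 s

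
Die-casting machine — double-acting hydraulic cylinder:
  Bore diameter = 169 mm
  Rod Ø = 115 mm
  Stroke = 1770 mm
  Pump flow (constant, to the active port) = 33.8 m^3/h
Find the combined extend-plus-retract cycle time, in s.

t ≈ 6.50 s

Cap-side area A_cap = π/4 × (169 mm)² = 22430 mm^2
Rod-side annular area A_ann = π/4 × (169² − 115²) = 12040 mm^2
t_ext = A_cap·L/Q = 4.229 s
t_ret = A_ann·L/Q = 2.271 s
t_cycle = t_ext + t_ret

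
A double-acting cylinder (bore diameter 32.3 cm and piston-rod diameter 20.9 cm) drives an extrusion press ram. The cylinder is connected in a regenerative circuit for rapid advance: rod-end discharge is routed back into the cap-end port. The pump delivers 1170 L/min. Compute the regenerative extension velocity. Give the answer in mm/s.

v ≈ 568 mm/s

In regeneration the rod-end outflow joins the pump flow into the cap end, so the net volume the pump must supply per unit advance equals the rod cross-section area.
Rod cross-section A_rod = π/4 × (20.9 cm)² = 343.1 cm^2
v = Q_pump / A_rod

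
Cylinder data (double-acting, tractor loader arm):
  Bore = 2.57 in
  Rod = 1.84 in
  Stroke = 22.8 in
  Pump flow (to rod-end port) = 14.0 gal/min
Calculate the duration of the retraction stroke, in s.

Rod-side annular area A_ann = π/4 × (2.57² − 1.84²) = 2.528 in^2
Swept volume V = A × L; t = V / Q = A·L / Q

t ≈ 1.07 s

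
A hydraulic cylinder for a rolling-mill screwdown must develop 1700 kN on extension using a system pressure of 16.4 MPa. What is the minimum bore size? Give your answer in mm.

Extension force acts on the full piston face: F = P × (π/4)D².
D = √(4F / (πP)) = √(4 × 1700 kN / (π × 16.4 MPa))

D ≈ 363 mm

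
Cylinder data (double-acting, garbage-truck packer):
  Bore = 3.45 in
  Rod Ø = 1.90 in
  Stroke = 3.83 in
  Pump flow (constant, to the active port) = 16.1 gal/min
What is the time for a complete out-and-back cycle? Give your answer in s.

Cap-side area A_cap = π/4 × (3.45 in)² = 9.348 in^2
Rod-side annular area A_ann = π/4 × (3.45² − 1.90²) = 6.513 in^2
t_ext = A_cap·L/Q = 0.5776 s
t_ret = A_ann·L/Q = 0.4024 s
t_cycle = t_ext + t_ret

t ≈ 0.980 s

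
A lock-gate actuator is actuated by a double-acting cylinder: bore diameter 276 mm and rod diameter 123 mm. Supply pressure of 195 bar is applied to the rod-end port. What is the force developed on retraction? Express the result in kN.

F ≈ 935 kN

Rod-side annular area A_ann = π/4 × (276² − 123²) = 47950 mm^2
On retraction the pressure acts on the annular area (bore minus rod).
F = P × A_ann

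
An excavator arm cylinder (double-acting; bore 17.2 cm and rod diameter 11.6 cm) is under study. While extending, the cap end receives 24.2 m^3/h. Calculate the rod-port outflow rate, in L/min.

Q_out ≈ 220 L/min

Cap-side area A_cap = π/4 × (17.2 cm)² = 232.4 cm^2
Rod-side annular area A_ann = π/4 × (17.2² − 11.6²) = 126.7 cm^2
Piston speed v = Q_in/A_cap; rod-end outflow Q_out = v × A_ann = Q_in × A_ann/A_cap.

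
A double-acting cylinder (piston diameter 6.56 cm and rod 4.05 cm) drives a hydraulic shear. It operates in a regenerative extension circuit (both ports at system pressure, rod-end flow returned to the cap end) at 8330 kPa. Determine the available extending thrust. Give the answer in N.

With equal pressure on both faces, forces on the annular region cancel; the net push is pressure × rod cross-section.
Rod cross-section A_rod = π/4 × (4.05 cm)² = 12.88 cm^2
F = P × A_rod

F ≈ 10700 N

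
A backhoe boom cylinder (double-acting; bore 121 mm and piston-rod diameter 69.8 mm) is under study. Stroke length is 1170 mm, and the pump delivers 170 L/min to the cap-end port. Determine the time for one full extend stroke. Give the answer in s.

t ≈ 4.75 s

Cap-side area A_cap = π/4 × (121 mm)² = 11500 mm^2
Swept volume V = A × L; t = V / Q = A·L / Q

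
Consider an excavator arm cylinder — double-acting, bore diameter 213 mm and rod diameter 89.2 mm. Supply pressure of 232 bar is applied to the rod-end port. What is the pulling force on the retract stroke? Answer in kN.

Rod-side annular area A_ann = π/4 × (213² − 89.2²) = 29380 mm^2
On retraction the pressure acts on the annular area (bore minus rod).
F = P × A_ann

F ≈ 682 kN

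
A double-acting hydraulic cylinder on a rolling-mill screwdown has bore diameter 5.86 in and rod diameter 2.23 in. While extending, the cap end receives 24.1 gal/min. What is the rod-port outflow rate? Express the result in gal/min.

Q_out ≈ 20.6 gal/min

Cap-side area A_cap = π/4 × (5.86 in)² = 26.97 in^2
Rod-side annular area A_ann = π/4 × (5.86² − 2.23²) = 23.06 in^2
Piston speed v = Q_in/A_cap; rod-end outflow Q_out = v × A_ann = Q_in × A_ann/A_cap.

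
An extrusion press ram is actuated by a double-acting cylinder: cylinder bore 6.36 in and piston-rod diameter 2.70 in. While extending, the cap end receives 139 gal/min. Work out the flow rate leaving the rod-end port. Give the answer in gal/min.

Q_out ≈ 114 gal/min

Cap-side area A_cap = π/4 × (6.36 in)² = 31.77 in^2
Rod-side annular area A_ann = π/4 × (6.36² − 2.70²) = 26.04 in^2
Piston speed v = Q_in/A_cap; rod-end outflow Q_out = v × A_ann = Q_in × A_ann/A_cap.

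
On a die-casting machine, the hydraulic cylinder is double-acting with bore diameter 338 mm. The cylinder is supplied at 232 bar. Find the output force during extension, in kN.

Cap-side area A_cap = π/4 × (338 mm)² = 89730 mm^2
F = P × A_cap = 232 bar × A_cap

F ≈ 2080 kN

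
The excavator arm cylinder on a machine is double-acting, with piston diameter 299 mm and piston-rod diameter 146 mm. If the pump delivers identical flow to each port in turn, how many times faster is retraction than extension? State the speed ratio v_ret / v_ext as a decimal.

v_ret/v_ext ≈ 1.31

Cap-side area A_cap = π/4 × (299 mm)² = 70220 mm^2
Rod-side annular area A_ann = π/4 × (299² − 146²) = 53470 mm^2
For equal Q, v ∝ 1/A, so v_ret/v_ext = A_cap/A_ann.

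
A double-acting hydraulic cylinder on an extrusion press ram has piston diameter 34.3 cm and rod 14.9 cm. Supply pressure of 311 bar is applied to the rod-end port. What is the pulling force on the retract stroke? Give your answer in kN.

Rod-side annular area A_ann = π/4 × (34.3² − 14.9²) = 749.6 cm^2
On retraction the pressure acts on the annular area (bore minus rod).
F = P × A_ann

F ≈ 2330 kN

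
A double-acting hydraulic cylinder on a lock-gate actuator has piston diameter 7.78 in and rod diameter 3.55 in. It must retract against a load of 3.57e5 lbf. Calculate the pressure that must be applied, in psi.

Rod-side annular area A_ann = π/4 × (7.78² − 3.55²) = 37.64 in^2
Retraction: pressure acts on the annular area.
P = F / A = 3.57e5 lbf / A

P ≈ 9480 psi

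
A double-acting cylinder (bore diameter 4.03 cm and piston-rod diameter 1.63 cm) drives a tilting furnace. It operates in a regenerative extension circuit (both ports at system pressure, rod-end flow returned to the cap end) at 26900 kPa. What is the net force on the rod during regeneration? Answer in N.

F ≈ 5610 N

With equal pressure on both faces, forces on the annular region cancel; the net push is pressure × rod cross-section.
Rod cross-section A_rod = π/4 × (1.63 cm)² = 2.087 cm^2
F = P × A_rod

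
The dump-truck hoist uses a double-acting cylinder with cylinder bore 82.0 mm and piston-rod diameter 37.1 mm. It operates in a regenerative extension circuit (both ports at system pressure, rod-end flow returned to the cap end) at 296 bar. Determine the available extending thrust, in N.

With equal pressure on both faces, forces on the annular region cancel; the net push is pressure × rod cross-section.
Rod cross-section A_rod = π/4 × (37.1 mm)² = 1081 mm^2
F = P × A_rod

F ≈ 32000 N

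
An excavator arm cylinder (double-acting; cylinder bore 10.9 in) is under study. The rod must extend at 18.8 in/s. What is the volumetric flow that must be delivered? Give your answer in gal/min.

Cap-side area A_cap = π/4 × (10.9 in)² = 93.31 in^2
Q = A × v

Q ≈ 456 gal/min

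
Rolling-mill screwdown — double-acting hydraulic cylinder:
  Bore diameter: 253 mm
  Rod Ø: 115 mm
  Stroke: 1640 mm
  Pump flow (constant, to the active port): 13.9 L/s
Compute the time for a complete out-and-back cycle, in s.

t ≈ 10.6 s

Cap-side area A_cap = π/4 × (253 mm)² = 50270 mm^2
Rod-side annular area A_ann = π/4 × (253² − 115²) = 39890 mm^2
t_ext = A_cap·L/Q = 5.931 s
t_ret = A_ann·L/Q = 4.706 s
t_cycle = t_ext + t_ret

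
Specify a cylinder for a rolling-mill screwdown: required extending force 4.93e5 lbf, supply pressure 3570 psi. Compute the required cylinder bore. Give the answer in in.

D ≈ 13.3 in

Extension force acts on the full piston face: F = P × (π/4)D².
D = √(4F / (πP)) = √(4 × 4.93e5 lbf / (π × 3570 psi))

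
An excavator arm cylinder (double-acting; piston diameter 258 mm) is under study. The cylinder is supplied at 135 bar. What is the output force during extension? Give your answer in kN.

Cap-side area A_cap = π/4 × (258 mm)² = 52280 mm^2
F = P × A_cap = 135 bar × A_cap

F ≈ 706 kN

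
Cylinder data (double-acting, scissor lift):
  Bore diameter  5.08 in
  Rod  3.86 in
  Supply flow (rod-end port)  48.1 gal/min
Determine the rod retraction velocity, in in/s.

v ≈ 21.6 in/s

Rod-side annular area A_ann = π/4 × (5.08² − 3.86²) = 8.566 in^2
Flow into the rod-end port fills the annular volume.
v = Q / A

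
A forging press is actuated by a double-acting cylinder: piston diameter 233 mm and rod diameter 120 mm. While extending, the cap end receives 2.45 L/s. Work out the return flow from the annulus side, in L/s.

Q_out ≈ 1.80 L/s

Cap-side area A_cap = π/4 × (233 mm)² = 42640 mm^2
Rod-side annular area A_ann = π/4 × (233² − 120²) = 31330 mm^2
Piston speed v = Q_in/A_cap; rod-end outflow Q_out = v × A_ann = Q_in × A_ann/A_cap.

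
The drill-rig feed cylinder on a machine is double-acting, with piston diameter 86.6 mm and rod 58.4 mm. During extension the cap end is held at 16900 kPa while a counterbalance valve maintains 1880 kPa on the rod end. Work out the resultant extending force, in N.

Cap-side area A_cap = π/4 × (86.6 mm)² = 5890 mm^2
Rod-side annular area A_ann = π/4 × (86.6² − 58.4²) = 3211 mm^2
Net thrust = P_cap·A_cap − P_rod·A_ann = 99540 N − 6038 N

F ≈ 93500 N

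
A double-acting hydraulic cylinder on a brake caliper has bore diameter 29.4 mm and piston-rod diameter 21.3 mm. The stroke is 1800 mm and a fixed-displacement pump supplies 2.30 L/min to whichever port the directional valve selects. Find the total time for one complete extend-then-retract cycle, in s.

Cap-side area A_cap = π/4 × (29.4 mm)² = 678.9 mm^2
Rod-side annular area A_ann = π/4 × (29.4² − 21.3²) = 322.5 mm^2
t_ext = A_cap·L/Q = 31.88 s
t_ret = A_ann·L/Q = 15.15 s
t_cycle = t_ext + t_ret

t ≈ 47.0 s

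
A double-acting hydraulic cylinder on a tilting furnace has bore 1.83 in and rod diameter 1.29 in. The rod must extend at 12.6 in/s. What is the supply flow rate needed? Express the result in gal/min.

Q ≈ 8.61 gal/min

Cap-side area A_cap = π/4 × (1.83 in)² = 2.630 in^2
Q = A × v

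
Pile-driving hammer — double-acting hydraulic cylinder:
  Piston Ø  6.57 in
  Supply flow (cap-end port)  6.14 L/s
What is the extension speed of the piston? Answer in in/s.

v ≈ 11.1 in/s

Cap-side area A_cap = π/4 × (6.57 in)² = 33.90 in^2
v = Q / A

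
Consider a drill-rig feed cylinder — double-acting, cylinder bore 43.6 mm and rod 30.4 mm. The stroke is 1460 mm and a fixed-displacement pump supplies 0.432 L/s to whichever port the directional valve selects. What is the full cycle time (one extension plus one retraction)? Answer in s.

Cap-side area A_cap = π/4 × (43.6 mm)² = 1493 mm^2
Rod-side annular area A_ann = π/4 × (43.6² − 30.4²) = 767.2 mm^2
t_ext = A_cap·L/Q = 5.046 s
t_ret = A_ann·L/Q = 2.593 s
t_cycle = t_ext + t_ret

t ≈ 7.64 s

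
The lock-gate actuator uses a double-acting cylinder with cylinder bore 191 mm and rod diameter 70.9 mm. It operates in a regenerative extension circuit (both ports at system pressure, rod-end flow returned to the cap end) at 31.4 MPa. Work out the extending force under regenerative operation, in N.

With equal pressure on both faces, forces on the annular region cancel; the net push is pressure × rod cross-section.
Rod cross-section A_rod = π/4 × (70.9 mm)² = 3948 mm^2
F = P × A_rod

F ≈ 1.24e5 N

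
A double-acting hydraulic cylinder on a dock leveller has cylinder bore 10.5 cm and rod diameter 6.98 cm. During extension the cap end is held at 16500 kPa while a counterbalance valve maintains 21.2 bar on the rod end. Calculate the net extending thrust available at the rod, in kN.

Cap-side area A_cap = π/4 × (10.5 cm)² = 86.59 cm^2
Rod-side annular area A_ann = π/4 × (10.5² − 6.98²) = 48.33 cm^2
Net thrust = P_cap·A_cap − P_rod·A_ann = 142.9 kN − 10.24 kN

F ≈ 133 kN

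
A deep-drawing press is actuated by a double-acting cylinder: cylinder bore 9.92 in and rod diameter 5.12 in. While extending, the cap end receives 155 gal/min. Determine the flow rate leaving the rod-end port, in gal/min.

Cap-side area A_cap = π/4 × (9.92 in)² = 77.29 in^2
Rod-side annular area A_ann = π/4 × (9.92² − 5.12²) = 56.70 in^2
Piston speed v = Q_in/A_cap; rod-end outflow Q_out = v × A_ann = Q_in × A_ann/A_cap.

Q_out ≈ 114 gal/min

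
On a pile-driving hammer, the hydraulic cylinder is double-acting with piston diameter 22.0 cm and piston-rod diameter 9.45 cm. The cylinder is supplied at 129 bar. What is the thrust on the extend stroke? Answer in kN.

F ≈ 490 kN

Cap-side area A_cap = π/4 × (22.0 cm)² = 380.1 cm^2
F = P × A_cap = 129 bar × A_cap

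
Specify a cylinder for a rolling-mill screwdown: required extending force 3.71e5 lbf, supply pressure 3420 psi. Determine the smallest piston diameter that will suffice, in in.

D ≈ 11.8 in

Extension force acts on the full piston face: F = P × (π/4)D².
D = √(4F / (πP)) = √(4 × 3.71e5 lbf / (π × 3420 psi))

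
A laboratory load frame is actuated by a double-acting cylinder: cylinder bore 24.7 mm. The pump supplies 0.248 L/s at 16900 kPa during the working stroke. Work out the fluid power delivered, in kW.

W ≈ 4.19 kW

Hydraulic power = P × Q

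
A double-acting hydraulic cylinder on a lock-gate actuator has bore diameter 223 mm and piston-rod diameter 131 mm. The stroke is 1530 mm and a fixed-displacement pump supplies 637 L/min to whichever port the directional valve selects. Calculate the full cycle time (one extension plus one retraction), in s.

t ≈ 9.31 s

Cap-side area A_cap = π/4 × (223 mm)² = 39060 mm^2
Rod-side annular area A_ann = π/4 × (223² − 131²) = 25580 mm^2
t_ext = A_cap·L/Q = 5.629 s
t_ret = A_ann·L/Q = 3.686 s
t_cycle = t_ext + t_ret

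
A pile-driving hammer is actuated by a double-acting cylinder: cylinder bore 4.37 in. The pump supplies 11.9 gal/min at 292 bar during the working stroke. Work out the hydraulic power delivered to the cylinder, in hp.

Hydraulic power = P × Q

W ≈ 29.4 hp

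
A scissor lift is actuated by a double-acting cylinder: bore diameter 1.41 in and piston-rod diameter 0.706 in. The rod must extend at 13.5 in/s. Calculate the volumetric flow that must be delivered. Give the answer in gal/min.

Q ≈ 5.48 gal/min

Cap-side area A_cap = π/4 × (1.41 in)² = 1.561 in^2
Q = A × v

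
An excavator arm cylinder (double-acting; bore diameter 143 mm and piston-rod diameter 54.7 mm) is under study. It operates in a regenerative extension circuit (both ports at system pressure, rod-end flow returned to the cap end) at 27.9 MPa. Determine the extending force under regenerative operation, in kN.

F ≈ 65.6 kN

With equal pressure on both faces, forces on the annular region cancel; the net push is pressure × rod cross-section.
Rod cross-section A_rod = π/4 × (54.7 mm)² = 2350 mm^2
F = P × A_rod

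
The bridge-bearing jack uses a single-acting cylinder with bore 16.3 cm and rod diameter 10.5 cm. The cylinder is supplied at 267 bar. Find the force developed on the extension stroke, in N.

Cap-side area A_cap = π/4 × (16.3 cm)² = 208.7 cm^2
F = P × A_cap = 267 bar × A_cap

F ≈ 5.57e5 N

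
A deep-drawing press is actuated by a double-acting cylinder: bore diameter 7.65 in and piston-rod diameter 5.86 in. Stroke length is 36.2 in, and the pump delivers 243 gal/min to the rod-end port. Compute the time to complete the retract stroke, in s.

t ≈ 0.735 s

Rod-side annular area A_ann = π/4 × (7.65² − 5.86²) = 18.99 in^2
Swept volume V = A × L; t = V / Q = A·L / Q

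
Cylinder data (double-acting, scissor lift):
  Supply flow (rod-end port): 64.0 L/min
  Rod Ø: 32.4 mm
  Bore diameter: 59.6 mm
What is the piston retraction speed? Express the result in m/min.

Rod-side annular area A_ann = π/4 × (59.6² − 32.4²) = 1965 mm^2
Flow into the rod-end port fills the annular volume.
v = Q / A

v ≈ 32.6 m/min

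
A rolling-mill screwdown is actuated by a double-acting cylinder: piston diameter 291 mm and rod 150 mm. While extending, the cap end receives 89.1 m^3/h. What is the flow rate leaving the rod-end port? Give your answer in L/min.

Q_out ≈ 1090 L/min

Cap-side area A_cap = π/4 × (291 mm)² = 66510 mm^2
Rod-side annular area A_ann = π/4 × (291² − 150²) = 48840 mm^2
Piston speed v = Q_in/A_cap; rod-end outflow Q_out = v × A_ann = Q_in × A_ann/A_cap.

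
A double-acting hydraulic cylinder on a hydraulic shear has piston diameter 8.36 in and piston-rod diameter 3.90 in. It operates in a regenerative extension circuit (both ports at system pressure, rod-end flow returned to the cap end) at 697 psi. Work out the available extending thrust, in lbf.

With equal pressure on both faces, forces on the annular region cancel; the net push is pressure × rod cross-section.
Rod cross-section A_rod = π/4 × (3.90 in)² = 11.95 in^2
F = P × A_rod

F ≈ 8330 lbf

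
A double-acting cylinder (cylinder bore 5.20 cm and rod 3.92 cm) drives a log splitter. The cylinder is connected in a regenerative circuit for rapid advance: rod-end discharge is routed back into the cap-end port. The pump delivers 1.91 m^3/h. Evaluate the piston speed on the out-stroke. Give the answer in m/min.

v ≈ 26.4 m/min

In regeneration the rod-end outflow joins the pump flow into the cap end, so the net volume the pump must supply per unit advance equals the rod cross-section area.
Rod cross-section A_rod = π/4 × (3.92 cm)² = 12.07 cm^2
v = Q_pump / A_rod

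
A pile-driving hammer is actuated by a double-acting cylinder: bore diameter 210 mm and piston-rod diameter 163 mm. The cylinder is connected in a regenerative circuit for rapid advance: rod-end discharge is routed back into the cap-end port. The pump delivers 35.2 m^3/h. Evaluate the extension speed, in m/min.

In regeneration the rod-end outflow joins the pump flow into the cap end, so the net volume the pump must supply per unit advance equals the rod cross-section area.
Rod cross-section A_rod = π/4 × (163 mm)² = 20870 mm^2
v = Q_pump / A_rod

v ≈ 28.1 m/min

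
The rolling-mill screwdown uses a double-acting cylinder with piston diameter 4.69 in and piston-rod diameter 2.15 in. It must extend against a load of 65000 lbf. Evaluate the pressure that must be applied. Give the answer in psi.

P ≈ 3760 psi

Cap-side area A_cap = π/4 × (4.69 in)² = 17.28 in^2
P = F / A = 65000 lbf / A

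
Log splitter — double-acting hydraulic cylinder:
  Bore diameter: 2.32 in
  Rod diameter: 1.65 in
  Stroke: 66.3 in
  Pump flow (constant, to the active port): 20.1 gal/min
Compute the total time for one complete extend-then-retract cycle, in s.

Cap-side area A_cap = π/4 × (2.32 in)² = 4.227 in^2
Rod-side annular area A_ann = π/4 × (2.32² − 1.65²) = 2.089 in^2
t_ext = A_cap·L/Q = 3.622 s
t_ret = A_ann·L/Q = 1.790 s
t_cycle = t_ext + t_ret

t ≈ 5.41 s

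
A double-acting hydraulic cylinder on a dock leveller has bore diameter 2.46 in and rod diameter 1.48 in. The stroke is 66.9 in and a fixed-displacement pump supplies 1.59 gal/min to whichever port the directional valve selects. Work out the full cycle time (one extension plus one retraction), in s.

t ≈ 85.1 s

Cap-side area A_cap = π/4 × (2.46 in)² = 4.753 in^2
Rod-side annular area A_ann = π/4 × (2.46² − 1.48²) = 3.033 in^2
t_ext = A_cap·L/Q = 51.94 s
t_ret = A_ann·L/Q = 33.14 s
t_cycle = t_ext + t_ret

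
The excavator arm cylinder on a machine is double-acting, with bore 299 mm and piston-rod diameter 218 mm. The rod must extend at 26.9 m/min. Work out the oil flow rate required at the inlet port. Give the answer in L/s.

Q ≈ 31.5 L/s

Cap-side area A_cap = π/4 × (299 mm)² = 70220 mm^2
Q = A × v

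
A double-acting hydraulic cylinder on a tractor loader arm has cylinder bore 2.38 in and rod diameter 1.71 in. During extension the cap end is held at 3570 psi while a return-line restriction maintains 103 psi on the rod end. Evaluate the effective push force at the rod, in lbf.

Cap-side area A_cap = π/4 × (2.38 in)² = 4.449 in^2
Rod-side annular area A_ann = π/4 × (2.38² − 1.71²) = 2.152 in^2
Net thrust = P_cap·A_cap − P_rod·A_ann = 15880 lbf − 221.7 lbf

F ≈ 15700 lbf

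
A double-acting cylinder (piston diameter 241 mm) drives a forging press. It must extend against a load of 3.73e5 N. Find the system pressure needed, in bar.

Cap-side area A_cap = π/4 × (241 mm)² = 45620 mm^2
P = F / A = 3.73e5 N / A

P ≈ 81.8 bar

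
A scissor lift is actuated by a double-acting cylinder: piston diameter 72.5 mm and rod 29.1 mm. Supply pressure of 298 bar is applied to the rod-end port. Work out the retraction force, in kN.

Rod-side annular area A_ann = π/4 × (72.5² − 29.1²) = 3463 mm^2
On retraction the pressure acts on the annular area (bore minus rod).
F = P × A_ann

F ≈ 103 kN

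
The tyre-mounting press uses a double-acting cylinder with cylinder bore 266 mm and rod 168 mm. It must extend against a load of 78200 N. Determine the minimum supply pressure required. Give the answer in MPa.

P ≈ 1.41 MPa

Cap-side area A_cap = π/4 × (266 mm)² = 55570 mm^2
P = F / A = 78200 N / A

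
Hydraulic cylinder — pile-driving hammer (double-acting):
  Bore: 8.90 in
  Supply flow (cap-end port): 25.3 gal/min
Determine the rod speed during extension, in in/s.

v ≈ 1.57 in/s

Cap-side area A_cap = π/4 × (8.90 in)² = 62.21 in^2
v = Q / A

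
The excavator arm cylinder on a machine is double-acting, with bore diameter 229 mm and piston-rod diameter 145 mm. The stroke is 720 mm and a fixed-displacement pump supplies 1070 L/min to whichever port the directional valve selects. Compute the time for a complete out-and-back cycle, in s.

Cap-side area A_cap = π/4 × (229 mm)² = 41190 mm^2
Rod-side annular area A_ann = π/4 × (229² − 145²) = 24670 mm^2
t_ext = A_cap·L/Q = 1.663 s
t_ret = A_ann·L/Q = 0.9962 s
t_cycle = t_ext + t_ret

t ≈ 2.66 s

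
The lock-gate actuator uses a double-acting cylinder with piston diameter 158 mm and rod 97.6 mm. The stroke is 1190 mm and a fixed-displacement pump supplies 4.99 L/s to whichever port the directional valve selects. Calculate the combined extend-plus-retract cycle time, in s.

t ≈ 7.57 s

Cap-side area A_cap = π/4 × (158 mm)² = 19610 mm^2
Rod-side annular area A_ann = π/4 × (158² − 97.6²) = 12130 mm^2
t_ext = A_cap·L/Q = 4.676 s
t_ret = A_ann·L/Q = 2.892 s
t_cycle = t_ext + t_ret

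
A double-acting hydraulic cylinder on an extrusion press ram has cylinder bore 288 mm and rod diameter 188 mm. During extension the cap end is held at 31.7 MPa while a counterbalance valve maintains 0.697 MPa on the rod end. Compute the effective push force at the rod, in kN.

Cap-side area A_cap = π/4 × (288 mm)² = 65140 mm^2
Rod-side annular area A_ann = π/4 × (288² − 188²) = 37380 mm^2
Net thrust = P_cap·A_cap − P_rod·A_ann = 2065 kN − 26.06 kN

F ≈ 2040 kN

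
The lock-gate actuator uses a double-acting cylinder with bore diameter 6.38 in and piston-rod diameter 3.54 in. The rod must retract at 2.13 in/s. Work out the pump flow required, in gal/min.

Q ≈ 12.2 gal/min

Rod-side annular area A_ann = π/4 × (6.38² − 3.54²) = 22.13 in^2
Q = A × v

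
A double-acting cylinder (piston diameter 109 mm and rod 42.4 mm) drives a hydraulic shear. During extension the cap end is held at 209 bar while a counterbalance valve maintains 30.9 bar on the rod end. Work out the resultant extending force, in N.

F ≈ 1.71e5 N

Cap-side area A_cap = π/4 × (109 mm)² = 9331 mm^2
Rod-side annular area A_ann = π/4 × (109² − 42.4²) = 7919 mm^2
Net thrust = P_cap·A_cap − P_rod·A_ann = 1.950e5 N − 24470 N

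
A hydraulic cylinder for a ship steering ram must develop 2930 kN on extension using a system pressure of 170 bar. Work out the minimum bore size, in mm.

D ≈ 468 mm

Extension force acts on the full piston face: F = P × (π/4)D².
D = √(4F / (πP)) = √(4 × 2930 kN / (π × 170 bar))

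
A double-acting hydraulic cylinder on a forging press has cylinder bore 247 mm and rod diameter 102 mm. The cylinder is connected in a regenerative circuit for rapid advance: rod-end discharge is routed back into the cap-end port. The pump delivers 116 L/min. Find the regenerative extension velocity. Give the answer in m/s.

v ≈ 0.237 m/s

In regeneration the rod-end outflow joins the pump flow into the cap end, so the net volume the pump must supply per unit advance equals the rod cross-section area.
Rod cross-section A_rod = π/4 × (102 mm)² = 8171 mm^2
v = Q_pump / A_rod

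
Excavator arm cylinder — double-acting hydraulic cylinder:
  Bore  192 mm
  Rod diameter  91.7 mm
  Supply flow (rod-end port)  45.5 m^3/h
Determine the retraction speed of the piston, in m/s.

Rod-side annular area A_ann = π/4 × (192² − 91.7²) = 22350 mm^2
Flow into the rod-end port fills the annular volume.
v = Q / A

v ≈ 0.566 m/s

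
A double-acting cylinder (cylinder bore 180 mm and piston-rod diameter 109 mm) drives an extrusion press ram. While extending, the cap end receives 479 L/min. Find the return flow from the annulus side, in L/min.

Cap-side area A_cap = π/4 × (180 mm)² = 25450 mm^2
Rod-side annular area A_ann = π/4 × (180² − 109²) = 16120 mm^2
Piston speed v = Q_in/A_cap; rod-end outflow Q_out = v × A_ann = Q_in × A_ann/A_cap.

Q_out ≈ 303 L/min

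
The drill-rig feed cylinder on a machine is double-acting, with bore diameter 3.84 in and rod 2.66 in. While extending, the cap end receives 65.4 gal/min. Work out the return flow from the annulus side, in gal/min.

Cap-side area A_cap = π/4 × (3.84 in)² = 11.58 in^2
Rod-side annular area A_ann = π/4 × (3.84² − 2.66²) = 6.024 in^2
Piston speed v = Q_in/A_cap; rod-end outflow Q_out = v × A_ann = Q_in × A_ann/A_cap.

Q_out ≈ 34.0 gal/min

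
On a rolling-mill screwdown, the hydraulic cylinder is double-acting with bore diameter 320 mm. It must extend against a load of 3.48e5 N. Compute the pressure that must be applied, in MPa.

Cap-side area A_cap = π/4 × (320 mm)² = 80420 mm^2
P = F / A = 3.48e5 N / A

P ≈ 4.33 MPa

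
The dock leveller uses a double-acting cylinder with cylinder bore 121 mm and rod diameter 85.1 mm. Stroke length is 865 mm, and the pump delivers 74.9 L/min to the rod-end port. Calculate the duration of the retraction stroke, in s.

Rod-side annular area A_ann = π/4 × (121² − 85.1²) = 5811 mm^2
Swept volume V = A × L; t = V / Q = A·L / Q

t ≈ 4.03 s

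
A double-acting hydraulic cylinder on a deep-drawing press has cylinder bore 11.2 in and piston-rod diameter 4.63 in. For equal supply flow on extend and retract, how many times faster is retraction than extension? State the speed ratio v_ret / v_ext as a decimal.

v_ret/v_ext ≈ 1.21

Cap-side area A_cap = π/4 × (11.2 in)² = 98.52 in^2
Rod-side annular area A_ann = π/4 × (11.2² − 4.63²) = 81.68 in^2
For equal Q, v ∝ 1/A, so v_ret/v_ext = A_cap/A_ann.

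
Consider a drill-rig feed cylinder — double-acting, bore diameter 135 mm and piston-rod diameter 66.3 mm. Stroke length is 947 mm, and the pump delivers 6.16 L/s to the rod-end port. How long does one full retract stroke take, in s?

t ≈ 1.67 s

Rod-side annular area A_ann = π/4 × (135² − 66.3²) = 10860 mm^2
Swept volume V = A × L; t = V / Q = A·L / Q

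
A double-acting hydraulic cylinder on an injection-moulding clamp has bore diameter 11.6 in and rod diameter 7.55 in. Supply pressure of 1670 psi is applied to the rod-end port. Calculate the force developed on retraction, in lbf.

F ≈ 1.02e5 lbf

Rod-side annular area A_ann = π/4 × (11.6² − 7.55²) = 60.91 in^2
On retraction the pressure acts on the annular area (bore minus rod).
F = P × A_ann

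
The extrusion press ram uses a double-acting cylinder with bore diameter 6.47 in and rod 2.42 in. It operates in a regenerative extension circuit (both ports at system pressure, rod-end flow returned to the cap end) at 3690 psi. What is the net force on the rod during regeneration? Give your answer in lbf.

With equal pressure on both faces, forces on the annular region cancel; the net push is pressure × rod cross-section.
Rod cross-section A_rod = π/4 × (2.42 in)² = 4.600 in^2
F = P × A_rod

F ≈ 17000 lbf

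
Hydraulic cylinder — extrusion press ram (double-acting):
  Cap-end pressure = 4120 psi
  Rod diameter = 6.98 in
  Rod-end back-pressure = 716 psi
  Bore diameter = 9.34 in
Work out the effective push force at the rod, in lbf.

F ≈ 2.61e5 lbf

Cap-side area A_cap = π/4 × (9.34 in)² = 68.51 in^2
Rod-side annular area A_ann = π/4 × (9.34² − 6.98²) = 30.25 in^2
Net thrust = P_cap·A_cap − P_rod·A_ann = 2.823e5 lbf − 21660 lbf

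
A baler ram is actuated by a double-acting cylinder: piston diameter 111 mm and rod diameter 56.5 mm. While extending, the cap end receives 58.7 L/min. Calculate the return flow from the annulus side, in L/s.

Cap-side area A_cap = π/4 × (111 mm)² = 9677 mm^2
Rod-side annular area A_ann = π/4 × (111² − 56.5²) = 7170 mm^2
Piston speed v = Q_in/A_cap; rod-end outflow Q_out = v × A_ann = Q_in × A_ann/A_cap.

Q_out ≈ 0.725 L/s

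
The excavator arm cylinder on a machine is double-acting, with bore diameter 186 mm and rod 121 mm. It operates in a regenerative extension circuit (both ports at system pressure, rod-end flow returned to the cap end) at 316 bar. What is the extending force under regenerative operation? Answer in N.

With equal pressure on both faces, forces on the annular region cancel; the net push is pressure × rod cross-section.
Rod cross-section A_rod = π/4 × (121 mm)² = 11500 mm^2
F = P × A_rod

F ≈ 3.63e5 N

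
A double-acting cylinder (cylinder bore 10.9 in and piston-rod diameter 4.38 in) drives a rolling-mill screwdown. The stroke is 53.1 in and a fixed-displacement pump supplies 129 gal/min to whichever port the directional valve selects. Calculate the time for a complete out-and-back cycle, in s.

t ≈ 18.3 s

Cap-side area A_cap = π/4 × (10.9 in)² = 93.31 in^2
Rod-side annular area A_ann = π/4 × (10.9² − 4.38²) = 78.25 in^2
t_ext = A_cap·L/Q = 9.977 s
t_ret = A_ann·L/Q = 8.366 s
t_cycle = t_ext + t_ret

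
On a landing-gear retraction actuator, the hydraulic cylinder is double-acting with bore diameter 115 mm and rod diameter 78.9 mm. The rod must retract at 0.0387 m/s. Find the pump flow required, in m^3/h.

Rod-side annular area A_ann = π/4 × (115² − 78.9²) = 5498 mm^2
Q = A × v

Q ≈ 0.766 m^3/h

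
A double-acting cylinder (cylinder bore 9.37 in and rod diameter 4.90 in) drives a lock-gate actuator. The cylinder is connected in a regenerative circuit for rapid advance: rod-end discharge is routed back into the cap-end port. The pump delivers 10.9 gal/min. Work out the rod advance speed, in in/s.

v ≈ 2.23 in/s

In regeneration the rod-end outflow joins the pump flow into the cap end, so the net volume the pump must supply per unit advance equals the rod cross-section area.
Rod cross-section A_rod = π/4 × (4.90 in)² = 18.86 in^2
v = Q_pump / A_rod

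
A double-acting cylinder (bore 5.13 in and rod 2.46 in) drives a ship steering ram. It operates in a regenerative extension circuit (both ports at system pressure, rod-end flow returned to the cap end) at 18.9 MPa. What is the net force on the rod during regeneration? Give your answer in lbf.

F ≈ 13000 lbf

With equal pressure on both faces, forces on the annular region cancel; the net push is pressure × rod cross-section.
Rod cross-section A_rod = π/4 × (2.46 in)² = 4.753 in^2
F = P × A_rod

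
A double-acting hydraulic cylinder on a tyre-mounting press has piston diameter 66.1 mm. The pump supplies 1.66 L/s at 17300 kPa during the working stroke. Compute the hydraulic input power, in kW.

Hydraulic power = P × Q

W ≈ 28.7 kW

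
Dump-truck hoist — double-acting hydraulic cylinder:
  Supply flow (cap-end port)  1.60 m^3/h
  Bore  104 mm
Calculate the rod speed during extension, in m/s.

v ≈ 0.0523 m/s

Cap-side area A_cap = π/4 × (104 mm)² = 8495 mm^2
v = Q / A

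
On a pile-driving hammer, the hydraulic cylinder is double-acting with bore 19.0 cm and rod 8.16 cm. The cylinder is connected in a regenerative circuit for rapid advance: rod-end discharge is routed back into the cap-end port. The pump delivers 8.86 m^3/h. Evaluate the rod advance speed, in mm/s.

In regeneration the rod-end outflow joins the pump flow into the cap end, so the net volume the pump must supply per unit advance equals the rod cross-section area.
Rod cross-section A_rod = π/4 × (8.16 cm)² = 52.30 cm^2
v = Q_pump / A_rod

v ≈ 471 mm/s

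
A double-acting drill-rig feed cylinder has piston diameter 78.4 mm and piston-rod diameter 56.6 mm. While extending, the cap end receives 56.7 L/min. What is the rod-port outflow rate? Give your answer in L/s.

Cap-side area A_cap = π/4 × (78.4 mm)² = 4827 mm^2
Rod-side annular area A_ann = π/4 × (78.4² − 56.6²) = 2311 mm^2
Piston speed v = Q_in/A_cap; rod-end outflow Q_out = v × A_ann = Q_in × A_ann/A_cap.

Q_out ≈ 0.452 L/s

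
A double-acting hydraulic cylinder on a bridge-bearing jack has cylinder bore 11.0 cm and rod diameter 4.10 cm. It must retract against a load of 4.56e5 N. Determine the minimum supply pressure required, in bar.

Rod-side annular area A_ann = π/4 × (11.0² − 4.10²) = 81.83 cm^2
Retraction: pressure acts on the annular area.
P = F / A = 4.56e5 N / A

P ≈ 557 bar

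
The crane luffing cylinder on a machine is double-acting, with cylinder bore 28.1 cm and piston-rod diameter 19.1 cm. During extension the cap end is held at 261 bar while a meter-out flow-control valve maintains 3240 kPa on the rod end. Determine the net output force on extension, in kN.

F ≈ 1510 kN

Cap-side area A_cap = π/4 × (28.1 cm)² = 620.2 cm^2
Rod-side annular area A_ann = π/4 × (28.1² − 19.1²) = 333.6 cm^2
Net thrust = P_cap·A_cap − P_rod·A_ann = 1619 kN − 108.1 kN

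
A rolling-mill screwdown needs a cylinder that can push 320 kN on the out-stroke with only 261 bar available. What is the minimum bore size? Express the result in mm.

D ≈ 125 mm

Extension force acts on the full piston face: F = P × (π/4)D².
D = √(4F / (πP)) = √(4 × 320 kN / (π × 261 bar))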